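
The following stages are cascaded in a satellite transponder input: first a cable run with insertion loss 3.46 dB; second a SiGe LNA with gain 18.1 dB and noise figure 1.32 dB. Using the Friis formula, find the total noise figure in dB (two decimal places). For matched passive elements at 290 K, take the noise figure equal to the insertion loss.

Convert to linear (a loss of L dB is a gain of −L dB): F_i = 10^(NF_i/10), G_i = 10^(G_i,dB/10)
  Stage 1: F_1 = 10^(3.46/10) = 2.218, G_1 = 10^(−3.46/10) = 0.4508
  Stage 2: F_2 = 10^(1.32/10) = 1.355, G_2 = 10^(18.1/10) = 64.57
Friis cascade:
  F = 2.218 + (1.355 − 1)/0.4508 = 3.006
NF = 10 log₁₀(3.006) = 4.78 dB

4.78 dB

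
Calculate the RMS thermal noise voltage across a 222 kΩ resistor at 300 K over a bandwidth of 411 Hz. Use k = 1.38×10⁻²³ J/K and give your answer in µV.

V_n = √(4kTRB)
4kTRB = 4 × 1.38×10⁻²³ × 300 × 2.22×10⁵ × 4.11×10² = 1.51×10⁻¹² V²
V_n = √(1.51×10⁻¹²) = 1.23×10⁻⁶ V = 1.23 µV

1.23 µV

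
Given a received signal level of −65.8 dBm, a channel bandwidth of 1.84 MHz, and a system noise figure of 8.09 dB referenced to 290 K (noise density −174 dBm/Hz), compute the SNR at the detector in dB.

Noise floor: N = −174 + 10 log₁₀(B) + NF
10 log₁₀(1.84×10⁶) = 62.65 dB
N = −174 + 62.65 + 8.09 = −103.26 dBm
SNR = P_sig − N = −65.8 − (−103.26) = 37.46 dB → 37.5 dB

37.5 dB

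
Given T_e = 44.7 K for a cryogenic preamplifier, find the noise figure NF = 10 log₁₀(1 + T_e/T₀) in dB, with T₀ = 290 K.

0.623 dB

F = 1 + T_e/T₀ = 1 + 44.7/290 = 1.15414
NF = 10 log₁₀(1.15414) = 0.623 dB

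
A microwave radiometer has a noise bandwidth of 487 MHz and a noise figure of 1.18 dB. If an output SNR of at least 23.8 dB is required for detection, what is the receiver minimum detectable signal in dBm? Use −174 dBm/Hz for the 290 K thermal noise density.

Sensitivity = −174 + 10 log₁₀(B) + NF + SNR_min
= −174 + 86.88 + 1.18 + 23.8
= −62.14 dBm → −62.1 dBm

−62.1 dBm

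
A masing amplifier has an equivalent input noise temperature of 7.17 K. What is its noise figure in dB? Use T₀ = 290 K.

0.106 dB

F = 1 + T_e/T₀ = 1 + 7.17/290 = 1.02472
NF = 10 log₁₀(1.02472) = 0.106 dB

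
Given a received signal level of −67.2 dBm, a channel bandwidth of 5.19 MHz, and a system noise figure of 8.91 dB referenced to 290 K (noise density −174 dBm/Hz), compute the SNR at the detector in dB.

Noise floor: N = −174 + 10 log₁₀(B) + NF
10 log₁₀(5.19×10⁶) = 67.15 dB
N = −174 + 67.15 + 8.91 = −97.94 dBm
SNR = P_sig − N = −67.2 − (−97.94) = 30.74 dB → 30.7 dB

30.7 dB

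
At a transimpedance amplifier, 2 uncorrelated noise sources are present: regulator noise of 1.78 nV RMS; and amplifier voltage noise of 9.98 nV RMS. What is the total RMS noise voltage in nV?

Uncorrelated sources add in power (mean-square): V_tot = √(ΣV_i²)
V_tot = √[(1.78×10⁻⁹)² + (9.98×10⁻⁹)²] = 1.01×10⁻⁸ V = 10.1 nV

10.1 nV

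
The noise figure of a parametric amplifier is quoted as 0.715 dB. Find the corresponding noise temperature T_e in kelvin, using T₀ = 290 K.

F = 10^(0.715/10) = 1.17896
T_e = (F − 1)·T₀ = (1.17896 − 1) × 290 = 51.9 K

51.9 K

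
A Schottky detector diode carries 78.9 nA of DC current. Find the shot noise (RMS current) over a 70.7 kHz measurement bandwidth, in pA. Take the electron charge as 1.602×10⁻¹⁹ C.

42.3 pA

I_n = √(2qI·B)
2qI·B = 2 × 1.602×10⁻¹⁹ × 7.89×10⁻⁸ × 7.07×10⁴ = 1.79×10⁻²¹ A²
I_n = √(1.79×10⁻²¹) = 4.23×10⁻¹¹ A = 42.3 pA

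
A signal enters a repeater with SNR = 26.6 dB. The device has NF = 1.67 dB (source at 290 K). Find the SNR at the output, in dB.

By definition F = SNR_in/SNR_out, so in dB: SNR_out = SNR_in − NF
SNR_out = 26.6 − 1.67 = 24.93 dB

24.93 dB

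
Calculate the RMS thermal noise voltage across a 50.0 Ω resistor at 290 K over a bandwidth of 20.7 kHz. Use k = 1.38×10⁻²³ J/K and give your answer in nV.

129 nV

V_n = √(4kTRB)
4kTRB = 4 × 1.38×10⁻²³ × 290 × 5.00×10¹ × 2.07×10⁴ = 1.66×10⁻¹⁴ V²
V_n = √(1.66×10⁻¹⁴) = 1.29×10⁻⁷ V = 129 nV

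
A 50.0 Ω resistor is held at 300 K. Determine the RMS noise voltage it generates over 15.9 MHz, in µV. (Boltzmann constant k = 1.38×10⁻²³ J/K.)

V_n = √(4kTRB)
4kTRB = 4 × 1.38×10⁻²³ × 300 × 5.00×10¹ × 1.59×10⁷ = 1.32×10⁻¹¹ V²
V_n = √(1.32×10⁻¹¹) = 3.63×10⁻⁶ V = 3.63 µV

3.63 µV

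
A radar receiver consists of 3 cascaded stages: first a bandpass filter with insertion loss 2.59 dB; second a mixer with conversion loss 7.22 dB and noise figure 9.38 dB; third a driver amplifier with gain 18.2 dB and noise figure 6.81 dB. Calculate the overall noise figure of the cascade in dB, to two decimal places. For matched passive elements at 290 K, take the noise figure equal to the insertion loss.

17.17 dB

Convert to linear (a loss of L dB is a gain of −L dB): F_i = 10^(NF_i/10), G_i = 10^(G_i,dB/10)
  Stage 1: F_1 = 10^(2.59/10) = 1.816, G_1 = 10^(−2.59/10) = 0.5508
  Stage 2: F_2 = 10^(9.38/10) = 8.670, G_2 = 10^(−7.22/10) = 0.1897
  Stage 3: F_3 = 10^(6.81/10) = 4.797, G_3 = 10^(18.2/10) = 66.07
Friis cascade:
  F = 1.816 + (8.670 − 1)/0.5508 + (4.797 − 1)/0.1045 = 52.09
NF = 10 log₁₀(52.09) = 17.17 dB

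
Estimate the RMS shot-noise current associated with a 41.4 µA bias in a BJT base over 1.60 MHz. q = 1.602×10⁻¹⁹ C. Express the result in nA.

I_n = √(2qI·B)
2qI·B = 2 × 1.602×10⁻¹⁹ × 4.14×10⁻⁵ × 1.60×10⁶ = 2.12×10⁻¹⁷ A²
I_n = √(2.12×10⁻¹⁷) = 4.61×10⁻⁹ A = 4.61 nA

4.61 nA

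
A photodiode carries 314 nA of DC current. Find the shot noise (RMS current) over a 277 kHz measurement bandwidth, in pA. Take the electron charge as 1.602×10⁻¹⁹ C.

I_n = √(2qI·B)
2qI·B = 2 × 1.602×10⁻¹⁹ × 3.14×10⁻⁷ × 2.77×10⁵ = 2.79×10⁻²⁰ A²
I_n = √(2.79×10⁻²⁰) = 1.67×10⁻¹⁰ A = 167 pA

167 pA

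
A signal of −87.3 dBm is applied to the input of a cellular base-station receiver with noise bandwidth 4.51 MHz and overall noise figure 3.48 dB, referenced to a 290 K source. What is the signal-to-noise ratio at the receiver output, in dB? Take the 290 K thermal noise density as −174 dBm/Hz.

16.7 dB

Noise floor: N = −174 + 10 log₁₀(B) + NF
10 log₁₀(4.51×10⁶) = 66.54 dB
N = −174 + 66.54 + 3.48 = −103.98 dBm
SNR = P_sig − N = −87.3 − (−103.98) = 16.68 dB → 16.7 dB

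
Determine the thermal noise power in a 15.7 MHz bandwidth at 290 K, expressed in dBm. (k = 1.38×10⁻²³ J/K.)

−102.0 dBm

P_n = kTB = 1.38×10⁻²³ × 290 × 1.57×10⁷ = 6.28×10⁻¹⁴ W
In dBm: 10 log₁₀(6.28×10⁻¹⁴ / 10⁻³) = −102.0 dBm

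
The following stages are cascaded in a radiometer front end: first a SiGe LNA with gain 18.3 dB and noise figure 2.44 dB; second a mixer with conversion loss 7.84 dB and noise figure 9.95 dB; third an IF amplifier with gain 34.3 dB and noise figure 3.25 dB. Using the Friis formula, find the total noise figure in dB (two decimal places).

Convert to linear (a loss of L dB is a gain of −L dB): F_i = 10^(NF_i/10), G_i = 10^(G_i,dB/10)
  Stage 1: F_1 = 10^(2.44/10) = 1.754, G_1 = 10^(18.3/10) = 67.61
  Stage 2: F_2 = 10^(9.95/10) = 9.886, G_2 = 10^(−7.84/10) = 0.1644
  Stage 3: F_3 = 10^(3.25/10) = 2.113, G_3 = 10^(34.3/10) = 2692
Friis cascade:
  F = 1.754 + (9.886 − 1)/67.61 + (2.113 − 1)/11.12 = 1.985
NF = 10 log₁₀(1.985) = 2.98 dB

2.98 dB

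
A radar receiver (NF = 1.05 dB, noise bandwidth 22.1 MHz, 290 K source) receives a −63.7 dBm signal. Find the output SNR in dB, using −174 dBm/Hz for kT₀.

35.8 dB

Noise floor: N = −174 + 10 log₁₀(B) + NF
10 log₁₀(2.21×10⁷) = 73.44 dB
N = −174 + 73.44 + 1.05 = −99.51 dBm
SNR = P_sig − N = −63.7 − (−99.51) = 35.81 dB → 35.8 dB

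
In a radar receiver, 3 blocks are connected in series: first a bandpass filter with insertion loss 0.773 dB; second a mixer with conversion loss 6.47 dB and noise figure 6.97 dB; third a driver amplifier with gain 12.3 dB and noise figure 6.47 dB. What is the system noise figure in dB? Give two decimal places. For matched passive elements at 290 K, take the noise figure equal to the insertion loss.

13.83 dB

Convert to linear (a loss of L dB is a gain of −L dB): F_i = 10^(NF_i/10), G_i = 10^(G_i,dB/10)
  Stage 1: F_1 = 10^(0.773/10) = 1.195, G_1 = 10^(−0.773/10) = 0.8370
  Stage 2: F_2 = 10^(6.97/10) = 4.977, G_2 = 10^(−6.47/10) = 0.2254
  Stage 3: F_3 = 10^(6.47/10) = 4.436, G_3 = 10^(12.3/10) = 16.98
Friis cascade:
  F = 1.195 + (4.977 − 1)/0.8370 + (4.436 − 1)/0.1887 = 24.16
NF = 10 log₁₀(24.16) = 13.83 dB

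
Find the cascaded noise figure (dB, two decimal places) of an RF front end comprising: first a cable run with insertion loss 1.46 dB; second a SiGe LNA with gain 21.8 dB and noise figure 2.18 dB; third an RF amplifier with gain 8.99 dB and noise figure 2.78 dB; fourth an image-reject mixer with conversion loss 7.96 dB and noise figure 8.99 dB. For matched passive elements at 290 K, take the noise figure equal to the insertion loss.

3.67 dB

Convert to linear (a loss of L dB is a gain of −L dB): F_i = 10^(NF_i/10), G_i = 10^(G_i,dB/10)
  Stage 1: F_1 = 10^(1.46/10) = 1.400, G_1 = 10^(−1.46/10) = 0.7145
  Stage 2: F_2 = 10^(2.18/10) = 1.652, G_2 = 10^(21.8/10) = 151.4
  Stage 3: F_3 = 10^(2.78/10) = 1.897, G_3 = 10^(8.99/10) = 7.925
  Stage 4: F_4 = 10^(8.99/10) = 7.925, G_4 = 10^(−7.96/10) = 0.1600
Friis cascade:
  F = 1.400 + (1.652 − 1)/0.7145 + (1.897 − 1)/108.1 + (7.925 − 1)/857.0 = 2.328
NF = 10 log₁₀(2.328) = 3.67 dB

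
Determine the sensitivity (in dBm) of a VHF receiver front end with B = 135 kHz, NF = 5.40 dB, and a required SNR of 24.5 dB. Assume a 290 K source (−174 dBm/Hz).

−92.8 dBm

Sensitivity = −174 + 10 log₁₀(B) + NF + SNR_min
= −174 + 51.3 + 5.40 + 24.5
= −92.80 dBm → −92.8 dBm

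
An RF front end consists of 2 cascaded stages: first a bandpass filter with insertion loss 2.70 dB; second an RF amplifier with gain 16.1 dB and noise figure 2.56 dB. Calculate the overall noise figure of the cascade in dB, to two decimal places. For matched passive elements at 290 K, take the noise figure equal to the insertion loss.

5.26 dB

Convert to linear (a loss of L dB is a gain of −L dB): F_i = 10^(NF_i/10), G_i = 10^(G_i,dB/10)
  Stage 1: F_1 = 10^(2.70/10) = 1.862, G_1 = 10^(−2.70/10) = 0.5370
  Stage 2: F_2 = 10^(2.56/10) = 1.803, G_2 = 10^(16.1/10) = 40.74
Friis cascade:
  F = 1.862 + (1.803 − 1)/0.5370 = 3.357
NF = 10 log₁₀(3.357) = 5.26 dB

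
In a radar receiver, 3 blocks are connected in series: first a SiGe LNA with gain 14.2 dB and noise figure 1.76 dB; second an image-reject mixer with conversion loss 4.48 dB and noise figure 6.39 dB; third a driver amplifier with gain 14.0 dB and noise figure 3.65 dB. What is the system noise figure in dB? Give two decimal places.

Convert to linear (a loss of L dB is a gain of −L dB): F_i = 10^(NF_i/10), G_i = 10^(G_i,dB/10)
  Stage 1: F_1 = 10^(1.76/10) = 1.500, G_1 = 10^(14.2/10) = 26.30
  Stage 2: F_2 = 10^(6.39/10) = 4.355, G_2 = 10^(−4.48/10) = 0.3565
  Stage 3: F_3 = 10^(3.65/10) = 2.317, G_3 = 10^(14.0/10) = 25.12
Friis cascade:
  F = 1.500 + (4.355 − 1)/26.30 + (2.317 − 1)/9.376 = 1.768
NF = 10 log₁₀(1.768) = 2.47 dB

2.47 dB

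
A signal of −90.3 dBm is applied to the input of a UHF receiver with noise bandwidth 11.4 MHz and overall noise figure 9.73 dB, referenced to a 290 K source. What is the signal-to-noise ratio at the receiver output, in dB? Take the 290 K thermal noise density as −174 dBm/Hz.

3.4 dB

Noise floor: N = −174 + 10 log₁₀(B) + NF
10 log₁₀(1.14×10⁷) = 70.57 dB
N = −174 + 70.57 + 9.73 = −93.70 dBm
SNR = P_sig − N = −90.3 − (−93.70) = 3.40 dB → 3.4 dB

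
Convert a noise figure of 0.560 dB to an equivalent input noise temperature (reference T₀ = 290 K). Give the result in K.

F = 10^(0.560/10) = 1.13763
T_e = (F − 1)·T₀ = (1.13763 − 1) × 290 = 39.9 K

39.9 K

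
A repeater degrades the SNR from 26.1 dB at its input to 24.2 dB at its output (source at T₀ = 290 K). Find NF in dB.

1.9 dB

NF (dB) = SNR_in(dB) − SNR_out(dB) when the source is at T₀
NF = 26.1 − 24.2 = 1.9 dB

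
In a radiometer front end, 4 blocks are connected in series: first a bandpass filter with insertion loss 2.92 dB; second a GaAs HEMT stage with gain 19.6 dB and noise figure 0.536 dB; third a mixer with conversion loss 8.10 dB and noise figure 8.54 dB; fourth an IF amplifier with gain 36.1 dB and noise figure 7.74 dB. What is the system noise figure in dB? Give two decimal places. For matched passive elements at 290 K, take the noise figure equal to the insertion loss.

4.82 dB

Convert to linear (a loss of L dB is a gain of −L dB): F_i = 10^(NF_i/10), G_i = 10^(G_i,dB/10)
  Stage 1: F_1 = 10^(2.92/10) = 1.959, G_1 = 10^(−2.92/10) = 0.5105
  Stage 2: F_2 = 10^(0.536/10) = 1.131, G_2 = 10^(19.6/10) = 91.20
  Stage 3: F_3 = 10^(8.54/10) = 7.145, G_3 = 10^(−8.10/10) = 0.1549
  Stage 4: F_4 = 10^(7.74/10) = 5.943, G_4 = 10^(36.1/10) = 4074
Friis cascade:
  F = 1.959 + (1.131 − 1)/0.5105 + (7.145 − 1)/46.56 + (5.943 − 1)/7.211 = 3.034
NF = 10 log₁₀(3.034) = 4.82 dB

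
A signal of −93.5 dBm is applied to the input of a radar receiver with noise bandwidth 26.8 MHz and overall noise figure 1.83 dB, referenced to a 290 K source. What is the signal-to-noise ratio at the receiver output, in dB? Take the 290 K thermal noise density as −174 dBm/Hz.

4.4 dB

Noise floor: N = −174 + 10 log₁₀(B) + NF
10 log₁₀(2.68×10⁷) = 74.28 dB
N = −174 + 74.28 + 1.83 = −97.89 dBm
SNR = P_sig − N = −93.5 − (−97.89) = 4.39 dB → 4.4 dB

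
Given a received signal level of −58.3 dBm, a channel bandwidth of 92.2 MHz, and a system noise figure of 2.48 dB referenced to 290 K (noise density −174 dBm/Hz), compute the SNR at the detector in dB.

33.6 dB

Noise floor: N = −174 + 10 log₁₀(B) + NF
10 log₁₀(9.22×10⁷) = 79.65 dB
N = −174 + 79.65 + 2.48 = −91.87 dBm
SNR = P_sig − N = −58.3 − (−91.87) = 33.57 dB → 33.6 dB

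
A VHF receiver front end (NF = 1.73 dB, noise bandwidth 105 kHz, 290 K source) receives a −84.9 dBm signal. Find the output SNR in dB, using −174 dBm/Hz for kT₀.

37.2 dB

Noise floor: N = −174 + 10 log₁₀(B) + NF
10 log₁₀(1.05×10⁵) = 50.21 dB
N = −174 + 50.21 + 1.73 = −122.06 dBm
SNR = P_sig − N = −84.9 − (−122.06) = 37.16 dB → 37.2 dB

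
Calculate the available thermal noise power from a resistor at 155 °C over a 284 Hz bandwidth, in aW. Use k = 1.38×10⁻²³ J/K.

1.68 aW

T = 155 °C + 273.15 = 428.15 K
P_n = kTB = 1.38×10⁻²³ × 428.15 × 2.84×10² = 1.68×10⁻¹⁸ W = 1.68 aW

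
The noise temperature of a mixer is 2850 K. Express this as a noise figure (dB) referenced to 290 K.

10.35 dB

F = 1 + T_e/T₀ = 1 + 2850/290 = 10.8276
NF = 10 log₁₀(10.8276) = 10.35 dB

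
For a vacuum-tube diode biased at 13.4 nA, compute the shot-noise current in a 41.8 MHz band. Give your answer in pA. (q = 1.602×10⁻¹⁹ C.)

424 pA

I_n = √(2qI·B)
2qI·B = 2 × 1.602×10⁻¹⁹ × 1.34×10⁻⁸ × 4.18×10⁷ = 1.79×10⁻¹⁹ A²
I_n = √(1.79×10⁻¹⁹) = 4.24×10⁻¹⁰ A = 424 pA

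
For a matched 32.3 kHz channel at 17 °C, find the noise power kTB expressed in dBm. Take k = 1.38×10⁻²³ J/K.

T = 17 °C + 273.15 = 290.15 K
P_n = kTB = 1.38×10⁻²³ × 290.15 × 3.23×10⁴ = 1.29×10⁻¹⁶ W
In dBm: 10 log₁₀(1.29×10⁻¹⁶ / 10⁻³) = −128.9 dBm

−128.9 dBm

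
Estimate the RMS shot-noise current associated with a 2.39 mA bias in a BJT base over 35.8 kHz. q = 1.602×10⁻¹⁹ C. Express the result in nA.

I_n = √(2qI·B)
2qI·B = 2 × 1.602×10⁻¹⁹ × 2.39×10⁻³ × 3.58×10⁴ = 2.74×10⁻¹⁷ A²
I_n = √(2.74×10⁻¹⁷) = 5.24×10⁻⁹ A = 5.24 nA

5.24 nA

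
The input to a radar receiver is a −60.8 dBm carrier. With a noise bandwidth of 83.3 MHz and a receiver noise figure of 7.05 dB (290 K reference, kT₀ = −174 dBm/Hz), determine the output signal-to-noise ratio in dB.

Noise floor: N = −174 + 10 log₁₀(B) + NF
10 log₁₀(8.33×10⁷) = 79.21 dB
N = −174 + 79.21 + 7.05 = −87.74 dBm
SNR = P_sig − N = −60.8 − (−87.74) = 26.94 dB → 26.9 dB

26.9 dB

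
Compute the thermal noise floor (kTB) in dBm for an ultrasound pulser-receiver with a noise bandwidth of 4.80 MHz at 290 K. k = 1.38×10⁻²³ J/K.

−107.2 dBm

P_n = kTB = 1.38×10⁻²³ × 290 × 4.80×10⁶ = 1.92×10⁻¹⁴ W
In dBm: 10 log₁₀(1.92×10⁻¹⁴ / 10⁻³) = −107.2 dBm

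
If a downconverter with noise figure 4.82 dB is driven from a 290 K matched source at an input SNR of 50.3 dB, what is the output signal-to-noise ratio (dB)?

45.48 dB

By definition F = SNR_in/SNR_out, so in dB: SNR_out = SNR_in − NF
SNR_out = 50.3 − 4.82 = 45.48 dB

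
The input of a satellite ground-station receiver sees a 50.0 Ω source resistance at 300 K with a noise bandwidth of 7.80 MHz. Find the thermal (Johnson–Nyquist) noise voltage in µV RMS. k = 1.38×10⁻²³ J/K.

2.54 µV

V_n = √(4kTRB)
4kTRB = 4 × 1.38×10⁻²³ × 300 × 5.00×10¹ × 7.80×10⁶ = 6.46×10⁻¹² V²
V_n = √(6.46×10⁻¹²) = 2.54×10⁻⁶ V = 2.54 µV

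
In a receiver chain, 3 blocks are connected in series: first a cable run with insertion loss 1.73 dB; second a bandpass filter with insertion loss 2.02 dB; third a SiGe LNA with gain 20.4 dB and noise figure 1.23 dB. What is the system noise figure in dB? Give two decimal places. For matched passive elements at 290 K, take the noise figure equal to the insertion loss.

4.98 dB

Convert to linear (a loss of L dB is a gain of −L dB): F_i = 10^(NF_i/10), G_i = 10^(G_i,dB/10)
  Stage 1: F_1 = 10^(1.73/10) = 1.489, G_1 = 10^(−1.73/10) = 0.6714
  Stage 2: F_2 = 10^(2.02/10) = 1.592, G_2 = 10^(−2.02/10) = 0.6281
  Stage 3: F_3 = 10^(1.23/10) = 1.327, G_3 = 10^(20.4/10) = 109.6
Friis cascade:
  F = 1.489 + (1.592 − 1)/0.6714 + (1.327 − 1)/0.4217 = 3.148
NF = 10 log₁₀(3.148) = 4.98 dB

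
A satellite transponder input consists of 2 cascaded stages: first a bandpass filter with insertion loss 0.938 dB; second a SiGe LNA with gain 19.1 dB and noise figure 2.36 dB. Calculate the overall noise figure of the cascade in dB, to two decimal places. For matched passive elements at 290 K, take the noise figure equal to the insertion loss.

3.30 dB

Convert to linear (a loss of L dB is a gain of −L dB): F_i = 10^(NF_i/10), G_i = 10^(G_i,dB/10)
  Stage 1: F_1 = 10^(0.938/10) = 1.241, G_1 = 10^(−0.938/10) = 0.8057
  Stage 2: F_2 = 10^(2.36/10) = 1.722, G_2 = 10^(19.1/10) = 81.28
Friis cascade:
  F = 1.241 + (1.722 − 1)/0.8057 = 2.137
NF = 10 log₁₀(2.137) = 3.30 dB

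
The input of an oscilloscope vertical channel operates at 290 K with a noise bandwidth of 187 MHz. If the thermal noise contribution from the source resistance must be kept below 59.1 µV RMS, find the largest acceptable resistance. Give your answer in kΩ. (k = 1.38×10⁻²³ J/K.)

1.17 kΩ

Johnson–Nyquist: V_n = √(4kTRB) ⇒ R = V_n² / (4kTB)
4kTB = 4 × 1.38×10⁻²³ × 290 × 1.87×10⁸ = 2.99×10⁻¹²
R = (5.91×10⁻⁵)² / 2.99×10⁻¹² = 1.17×10³ Ω = 1.17 kΩ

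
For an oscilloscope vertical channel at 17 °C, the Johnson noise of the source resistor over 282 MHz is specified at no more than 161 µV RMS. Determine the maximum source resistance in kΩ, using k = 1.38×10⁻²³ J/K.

T = 17 °C + 273.15 = 290.15 K
Johnson–Nyquist: V_n = √(4kTRB) ⇒ R = V_n² / (4kTB)
4kTB = 4 × 1.38×10⁻²³ × 290.15 × 2.82×10⁸ = 4.52×10⁻¹²
R = (1.61×10⁻⁴)² / 4.52×10⁻¹² = 5.74×10³ Ω = 5.74 kΩ

5.74 kΩ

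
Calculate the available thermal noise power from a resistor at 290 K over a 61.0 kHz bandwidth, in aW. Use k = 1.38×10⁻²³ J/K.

P_n = kTB = 1.38×10⁻²³ × 290 × 6.10×10⁴ = 2.44×10⁻¹⁶ W = 244 aW

244 aW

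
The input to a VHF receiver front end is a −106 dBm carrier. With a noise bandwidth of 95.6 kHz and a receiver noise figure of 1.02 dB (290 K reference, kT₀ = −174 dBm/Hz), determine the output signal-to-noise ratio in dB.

17.2 dB

Noise floor: N = −174 + 10 log₁₀(B) + NF
10 log₁₀(9.56×10⁴) = 49.8 dB
N = −174 + 49.8 + 1.02 = −123.18 dBm
SNR = P_sig − N = −106 − (−123.18) = 17.18 dB → 17.2 dB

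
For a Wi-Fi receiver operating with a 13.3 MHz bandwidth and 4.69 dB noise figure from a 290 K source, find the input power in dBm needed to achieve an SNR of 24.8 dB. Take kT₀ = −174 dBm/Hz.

Sensitivity = −174 + 10 log₁₀(B) + NF + SNR_min
= −174 + 71.24 + 4.69 + 24.8
= −73.27 dBm → −73.3 dBm

−73.3 dBm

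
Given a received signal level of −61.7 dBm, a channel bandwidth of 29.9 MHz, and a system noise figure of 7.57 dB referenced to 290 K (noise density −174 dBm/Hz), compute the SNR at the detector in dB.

30.0 dB

Noise floor: N = −174 + 10 log₁₀(B) + NF
10 log₁₀(2.99×10⁷) = 74.76 dB
N = −174 + 74.76 + 7.57 = −91.67 dBm
SNR = P_sig − N = −61.7 − (−91.67) = 29.97 dB → 30.0 dB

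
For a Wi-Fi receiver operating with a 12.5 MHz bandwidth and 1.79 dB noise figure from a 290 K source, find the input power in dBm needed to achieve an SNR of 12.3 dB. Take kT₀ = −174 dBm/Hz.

Sensitivity = −174 + 10 log₁₀(B) + NF + SNR_min
= −174 + 70.97 + 1.79 + 12.3
= −88.94 dBm → −88.9 dBm

−88.9 dBm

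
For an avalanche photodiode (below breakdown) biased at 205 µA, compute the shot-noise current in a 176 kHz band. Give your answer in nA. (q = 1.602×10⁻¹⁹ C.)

I_n = √(2qI·B)
2qI·B = 2 × 1.602×10⁻¹⁹ × 2.05×10⁻⁴ × 1.76×10⁵ = 1.16×10⁻¹⁷ A²
I_n = √(1.16×10⁻¹⁷) = 3.40×10⁻⁹ A = 3.40 nA

3.40 nA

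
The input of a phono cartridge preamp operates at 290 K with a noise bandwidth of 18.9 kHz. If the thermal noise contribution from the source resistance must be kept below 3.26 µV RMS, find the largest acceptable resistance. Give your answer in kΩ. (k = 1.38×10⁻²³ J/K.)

35.1 kΩ

Johnson–Nyquist: V_n = √(4kTRB) ⇒ R = V_n² / (4kTB)
4kTB = 4 × 1.38×10⁻²³ × 290 × 1.89×10⁴ = 3.03×10⁻¹⁶
R = (3.26×10⁻⁶)² / 3.03×10⁻¹⁶ = 3.51×10⁴ Ω = 35.1 kΩ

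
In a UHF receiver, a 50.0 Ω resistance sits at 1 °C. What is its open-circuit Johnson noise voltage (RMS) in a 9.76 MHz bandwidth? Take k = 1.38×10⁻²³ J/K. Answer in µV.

T = 1 °C + 273.15 = 274.15 K
V_n = √(4kTRB)
4kTRB = 4 × 1.38×10⁻²³ × 274.15 × 5.00×10¹ × 9.76×10⁶ = 7.38×10⁻¹² V²
V_n = √(7.38×10⁻¹²) = 2.72×10⁻⁶ V = 2.72 µV

2.72 µV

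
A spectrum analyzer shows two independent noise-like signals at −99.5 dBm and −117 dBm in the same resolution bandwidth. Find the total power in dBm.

−99.4 dBm

Convert to linear, add, convert back:
P₁ = 1.12×10⁻¹³ W, P₂ = 2.00×10⁻¹⁵ W
P_tot = 1.14×10⁻¹³ W → 10 log₁₀(P_tot / 10⁻³) = −99.4 dBm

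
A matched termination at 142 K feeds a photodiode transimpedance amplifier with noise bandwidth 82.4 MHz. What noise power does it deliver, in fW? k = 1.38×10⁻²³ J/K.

P_n = kTB = 1.38×10⁻²³ × 142 × 8.24×10⁷ = 1.61×10⁻¹³ W = 161 fW

161 fW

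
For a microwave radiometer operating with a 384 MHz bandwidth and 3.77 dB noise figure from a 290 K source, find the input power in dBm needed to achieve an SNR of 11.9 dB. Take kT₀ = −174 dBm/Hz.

−72.5 dBm

Sensitivity = −174 + 10 log₁₀(B) + NF + SNR_min
= −174 + 85.84 + 3.77 + 11.9
= −72.49 dBm → −72.5 dBm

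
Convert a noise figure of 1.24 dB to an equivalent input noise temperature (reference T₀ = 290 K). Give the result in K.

F = 10^(1.24/10) = 1.33045
T_e = (F − 1)·T₀ = (1.33045 − 1) × 290 = 95.8 K

95.8 K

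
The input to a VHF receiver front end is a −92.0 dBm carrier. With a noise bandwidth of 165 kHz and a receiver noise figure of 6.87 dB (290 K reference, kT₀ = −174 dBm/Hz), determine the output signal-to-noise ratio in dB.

Noise floor: N = −174 + 10 log₁₀(B) + NF
10 log₁₀(1.65×10⁵) = 52.17 dB
N = −174 + 52.17 + 6.87 = −114.96 dBm
SNR = P_sig − N = −92.0 − (−114.96) = 22.96 dB → 23.0 dB

23.0 dB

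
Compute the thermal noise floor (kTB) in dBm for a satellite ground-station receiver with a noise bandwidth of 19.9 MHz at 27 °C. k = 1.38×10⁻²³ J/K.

−100.8 dBm

T = 27 °C + 273.15 = 300.15 K
P_n = kTB = 1.38×10⁻²³ × 300.15 × 1.99×10⁷ = 8.24×10⁻¹⁴ W
In dBm: 10 log₁₀(8.24×10⁻¹⁴ / 10⁻³) = −100.8 dBm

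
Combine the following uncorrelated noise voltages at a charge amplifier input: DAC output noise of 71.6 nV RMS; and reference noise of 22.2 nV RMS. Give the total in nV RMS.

Uncorrelated sources add in power (mean-square): V_tot = √(ΣV_i²)
V_tot = √[(7.16×10⁻⁸)² + (2.22×10⁻⁸)²] = 7.50×10⁻⁸ V = 75.0 nV

75.0 nV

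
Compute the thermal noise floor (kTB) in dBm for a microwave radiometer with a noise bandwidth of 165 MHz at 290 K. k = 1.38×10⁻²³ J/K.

−91.8 dBm

P_n = kTB = 1.38×10⁻²³ × 290 × 1.65×10⁸ = 6.60×10⁻¹³ W
In dBm: 10 log₁₀(6.60×10⁻¹³ / 10⁻³) = −91.8 dBm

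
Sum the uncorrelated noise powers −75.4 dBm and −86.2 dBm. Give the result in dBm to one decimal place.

−75.1 dBm

Convert to linear, add, convert back:
P₁ = 2.88×10⁻¹¹ W, P₂ = 2.40×10⁻¹² W
P_tot = 3.12×10⁻¹¹ W → 10 log₁₀(P_tot / 10⁻³) = −75.1 dBm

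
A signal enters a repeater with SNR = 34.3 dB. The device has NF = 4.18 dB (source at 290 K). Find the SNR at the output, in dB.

30.12 dB

By definition F = SNR_in/SNR_out, so in dB: SNR_out = SNR_in − NF
SNR_out = 34.3 − 4.18 = 30.12 dB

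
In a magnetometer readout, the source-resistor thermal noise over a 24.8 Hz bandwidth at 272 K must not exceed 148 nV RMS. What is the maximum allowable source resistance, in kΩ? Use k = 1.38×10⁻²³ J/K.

58.8 kΩ

Johnson–Nyquist: V_n = √(4kTRB) ⇒ R = V_n² / (4kTB)
4kTB = 4 × 1.38×10⁻²³ × 272 × 2.48×10¹ = 3.72×10⁻¹⁹
R = (1.48×10⁻⁷)² / 3.72×10⁻¹⁹ = 5.88×10⁴ Ω = 58.8 kΩ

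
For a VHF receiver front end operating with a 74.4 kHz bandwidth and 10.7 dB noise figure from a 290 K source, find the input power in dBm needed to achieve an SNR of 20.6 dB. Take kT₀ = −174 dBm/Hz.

Sensitivity = −174 + 10 log₁₀(B) + NF + SNR_min
= −174 + 48.72 + 10.7 + 20.6
= −93.98 dBm → −94.0 dBm

−94.0 dBm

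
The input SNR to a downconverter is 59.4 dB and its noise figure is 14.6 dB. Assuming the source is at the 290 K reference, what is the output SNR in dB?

44.8 dB

By definition F = SNR_in/SNR_out, so in dB: SNR_out = SNR_in − NF
SNR_out = 59.4 − 14.6 = 44.8 dB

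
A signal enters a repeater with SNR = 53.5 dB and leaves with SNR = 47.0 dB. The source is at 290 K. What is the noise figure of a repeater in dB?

6.5 dB

NF (dB) = SNR_in(dB) − SNR_out(dB) when the source is at T₀
NF = 53.5 − 47.0 = 6.5 dB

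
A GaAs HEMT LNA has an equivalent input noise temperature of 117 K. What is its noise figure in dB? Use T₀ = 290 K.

F = 1 + T_e/T₀ = 1 + 117/290 = 1.40345
NF = 10 log₁₀(1.40345) = 1.47 dB

1.47 dB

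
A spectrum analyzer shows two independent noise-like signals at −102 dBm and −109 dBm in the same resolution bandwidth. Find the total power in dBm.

−101.2 dBm

Convert to linear, add, convert back:
P₁ = 6.31×10⁻¹⁴ W, P₂ = 1.26×10⁻¹⁴ W
P_tot = 7.57×10⁻¹⁴ W → 10 log₁₀(P_tot / 10⁻³) = −101.2 dBm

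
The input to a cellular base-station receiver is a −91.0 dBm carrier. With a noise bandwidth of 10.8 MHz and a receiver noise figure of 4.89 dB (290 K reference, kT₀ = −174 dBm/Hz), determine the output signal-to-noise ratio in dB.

Noise floor: N = −174 + 10 log₁₀(B) + NF
10 log₁₀(1.08×10⁷) = 70.33 dB
N = −174 + 70.33 + 4.89 = −98.78 dBm
SNR = P_sig − N = −91.0 − (−98.78) = 7.78 dB → 7.8 dB

7.8 dB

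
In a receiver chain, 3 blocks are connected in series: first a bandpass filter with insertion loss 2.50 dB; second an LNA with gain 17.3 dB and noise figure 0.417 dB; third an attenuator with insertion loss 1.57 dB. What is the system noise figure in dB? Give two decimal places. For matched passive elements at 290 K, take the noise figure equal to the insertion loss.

Convert to linear (a loss of L dB is a gain of −L dB): F_i = 10^(NF_i/10), G_i = 10^(G_i,dB/10)
  Stage 1: F_1 = 10^(2.50/10) = 1.778, G_1 = 10^(−2.50/10) = 0.5623
  Stage 2: F_2 = 10^(0.417/10) = 1.101, G_2 = 10^(17.3/10) = 53.70
  Stage 3: F_3 = 10^(1.57/10) = 1.435, G_3 = 10^(−1.57/10) = 0.6966
Friis cascade:
  F = 1.778 + (1.101 − 1)/0.5623 + (1.435 − 1)/30.20 = 1.972
NF = 10 log₁₀(1.972) = 2.95 dB

2.95 dB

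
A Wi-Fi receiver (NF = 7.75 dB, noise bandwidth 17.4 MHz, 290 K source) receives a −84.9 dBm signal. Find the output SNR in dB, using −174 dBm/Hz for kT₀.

8.9 dB

Noise floor: N = −174 + 10 log₁₀(B) + NF
10 log₁₀(1.74×10⁷) = 72.41 dB
N = −174 + 72.41 + 7.75 = −93.84 dBm
SNR = P_sig − N = −84.9 − (−93.84) = 8.94 dB → 8.9 dB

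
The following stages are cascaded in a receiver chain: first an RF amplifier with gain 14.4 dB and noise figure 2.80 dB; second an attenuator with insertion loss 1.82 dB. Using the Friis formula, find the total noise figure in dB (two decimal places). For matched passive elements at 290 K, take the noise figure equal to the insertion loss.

2.84 dB

Convert to linear (a loss of L dB is a gain of −L dB): F_i = 10^(NF_i/10), G_i = 10^(G_i,dB/10)
  Stage 1: F_1 = 10^(2.80/10) = 1.905, G_1 = 10^(14.4/10) = 27.54
  Stage 2: F_2 = 10^(1.82/10) = 1.521, G_2 = 10^(−1.82/10) = 0.6577
Friis cascade:
  F = 1.905 + (1.521 − 1)/27.54 = 1.924
NF = 10 log₁₀(1.924) = 2.84 dB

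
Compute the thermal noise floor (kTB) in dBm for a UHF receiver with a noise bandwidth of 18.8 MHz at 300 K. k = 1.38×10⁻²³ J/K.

P_n = kTB = 1.38×10⁻²³ × 300 × 1.88×10⁷ = 7.78×10⁻¹⁴ W
In dBm: 10 log₁₀(7.78×10⁻¹⁴ / 10⁻³) = −101.1 dBm

−101.1 dBm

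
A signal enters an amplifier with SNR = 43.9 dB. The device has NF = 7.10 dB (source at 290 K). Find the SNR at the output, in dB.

36.80 dB

By definition F = SNR_in/SNR_out, so in dB: SNR_out = SNR_in − NF
SNR_out = 43.9 − 7.10 = 36.80 dB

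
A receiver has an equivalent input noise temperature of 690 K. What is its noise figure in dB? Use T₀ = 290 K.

F = 1 + T_e/T₀ = 1 + 690/290 = 3.37931
NF = 10 log₁₀(3.37931) = 5.29 dB

5.29 dB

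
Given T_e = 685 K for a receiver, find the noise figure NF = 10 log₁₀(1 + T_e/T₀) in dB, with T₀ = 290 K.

5.27 dB

F = 1 + T_e/T₀ = 1 + 685/290 = 3.36207
NF = 10 log₁₀(3.36207) = 5.27 dB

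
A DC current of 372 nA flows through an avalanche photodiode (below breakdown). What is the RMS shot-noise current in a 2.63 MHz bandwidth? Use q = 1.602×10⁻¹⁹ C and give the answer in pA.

I_n = √(2qI·B)
2qI·B = 2 × 1.602×10⁻¹⁹ × 3.72×10⁻⁷ × 2.63×10⁶ = 3.13×10⁻¹⁹ A²
I_n = √(3.13×10⁻¹⁹) = 5.60×10⁻¹⁰ A = 560 pA

560 pA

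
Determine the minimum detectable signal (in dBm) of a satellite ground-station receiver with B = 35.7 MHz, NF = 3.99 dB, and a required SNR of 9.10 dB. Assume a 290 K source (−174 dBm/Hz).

Sensitivity = −174 + 10 log₁₀(B) + NF + SNR_min
= −174 + 75.53 + 3.99 + 9.10
= −85.38 dBm → −85.4 dBm

−85.4 dBm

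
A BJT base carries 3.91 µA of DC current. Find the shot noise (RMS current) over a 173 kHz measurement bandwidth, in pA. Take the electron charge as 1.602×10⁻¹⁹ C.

I_n = √(2qI·B)
2qI·B = 2 × 1.602×10⁻¹⁹ × 3.91×10⁻⁶ × 1.73×10⁵ = 2.17×10⁻¹⁹ A²
I_n = √(2.17×10⁻¹⁹) = 4.66×10⁻¹⁰ A = 466 pA

466 pA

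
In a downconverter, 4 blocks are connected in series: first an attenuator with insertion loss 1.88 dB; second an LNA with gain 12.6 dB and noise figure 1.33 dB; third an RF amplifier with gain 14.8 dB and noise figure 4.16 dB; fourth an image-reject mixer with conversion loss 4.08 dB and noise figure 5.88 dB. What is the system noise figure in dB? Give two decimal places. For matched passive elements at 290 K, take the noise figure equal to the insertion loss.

Convert to linear (a loss of L dB is a gain of −L dB): F_i = 10^(NF_i/10), G_i = 10^(G_i,dB/10)
  Stage 1: F_1 = 10^(1.88/10) = 1.542, G_1 = 10^(−1.88/10) = 0.6486
  Stage 2: F_2 = 10^(1.33/10) = 1.358, G_2 = 10^(12.6/10) = 18.20
  Stage 3: F_3 = 10^(4.16/10) = 2.606, G_3 = 10^(14.8/10) = 30.20
  Stage 4: F_4 = 10^(5.88/10) = 3.873, G_4 = 10^(−4.08/10) = 0.3908
Friis cascade:
  F = 1.542 + (1.358 − 1)/0.6486 + (2.606 − 1)/11.80 + (3.873 − 1)/356.5 = 2.238
NF = 10 log₁₀(2.238) = 3.50 dB

3.50 dB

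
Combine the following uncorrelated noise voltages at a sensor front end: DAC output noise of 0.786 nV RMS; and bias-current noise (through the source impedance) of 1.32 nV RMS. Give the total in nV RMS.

Uncorrelated sources add in power (mean-square): V_tot = √(ΣV_i²)
V_tot = √[(7.86×10⁻¹⁰)² + (1.32×10⁻⁹)²] = 1.54×10⁻⁹ V = 1.54 nV

1.54 nV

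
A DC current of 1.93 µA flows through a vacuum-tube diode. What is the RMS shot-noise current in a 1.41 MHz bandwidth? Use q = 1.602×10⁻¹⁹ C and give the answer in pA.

I_n = √(2qI·B)
2qI·B = 2 × 1.602×10⁻¹⁹ × 1.93×10⁻⁶ × 1.41×10⁶ = 8.72×10⁻¹⁹ A²
I_n = √(8.72×10⁻¹⁹) = 9.34×10⁻¹⁰ A = 934 pA

934 pA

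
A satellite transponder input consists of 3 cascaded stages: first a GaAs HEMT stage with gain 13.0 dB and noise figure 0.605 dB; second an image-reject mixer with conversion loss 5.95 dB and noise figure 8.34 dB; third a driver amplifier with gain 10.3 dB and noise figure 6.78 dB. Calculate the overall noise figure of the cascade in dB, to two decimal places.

Convert to linear (a loss of L dB is a gain of −L dB): F_i = 10^(NF_i/10), G_i = 10^(G_i,dB/10)
  Stage 1: F_1 = 10^(0.605/10) = 1.149, G_1 = 10^(13.0/10) = 19.95
  Stage 2: F_2 = 10^(8.34/10) = 6.823, G_2 = 10^(−5.95/10) = 0.2541
  Stage 3: F_3 = 10^(6.78/10) = 4.764, G_3 = 10^(10.3/10) = 10.72
Friis cascade:
  F = 1.149 + (6.823 − 1)/19.95 + (4.764 − 1)/5.070 = 2.184
NF = 10 log₁₀(2.184) = 3.39 dB

3.39 dB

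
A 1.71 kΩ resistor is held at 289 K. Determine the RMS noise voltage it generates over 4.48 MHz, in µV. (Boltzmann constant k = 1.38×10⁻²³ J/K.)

11.1 µV

V_n = √(4kTRB)
4kTRB = 4 × 1.38×10⁻²³ × 289 × 1.71×10³ × 4.48×10⁶ = 1.22×10⁻¹⁰ V²
V_n = √(1.22×10⁻¹⁰) = 1.11×10⁻⁵ V = 11.1 µV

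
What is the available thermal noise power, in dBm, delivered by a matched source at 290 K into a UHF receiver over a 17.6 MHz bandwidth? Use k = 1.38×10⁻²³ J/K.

−101.5 dBm

P_n = kTB = 1.38×10⁻²³ × 290 × 1.76×10⁷ = 7.04×10⁻¹⁴ W
In dBm: 10 log₁₀(7.04×10⁻¹⁴ / 10⁻³) = −101.5 dBm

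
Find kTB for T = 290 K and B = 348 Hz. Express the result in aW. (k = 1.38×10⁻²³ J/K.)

P_n = kTB = 1.38×10⁻²³ × 290 × 3.48×10² = 1.39×10⁻¹⁸ W = 1.39 aW

1.39 aW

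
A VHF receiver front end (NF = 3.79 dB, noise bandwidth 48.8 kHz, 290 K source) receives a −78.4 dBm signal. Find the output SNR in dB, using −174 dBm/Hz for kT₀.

44.9 dB

Noise floor: N = −174 + 10 log₁₀(B) + NF
10 log₁₀(4.88×10⁴) = 46.88 dB
N = −174 + 46.88 + 3.79 = −123.33 dBm
SNR = P_sig − N = −78.4 − (−123.33) = 44.93 dB → 44.9 dB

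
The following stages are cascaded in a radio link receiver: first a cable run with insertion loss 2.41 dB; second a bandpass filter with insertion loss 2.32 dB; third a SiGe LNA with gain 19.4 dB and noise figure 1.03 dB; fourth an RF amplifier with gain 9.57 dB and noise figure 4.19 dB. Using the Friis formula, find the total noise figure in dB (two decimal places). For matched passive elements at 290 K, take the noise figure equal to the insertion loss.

5.82 dB

Convert to linear (a loss of L dB is a gain of −L dB): F_i = 10^(NF_i/10), G_i = 10^(G_i,dB/10)
  Stage 1: F_1 = 10^(2.41/10) = 1.742, G_1 = 10^(−2.41/10) = 0.5741
  Stage 2: F_2 = 10^(2.32/10) = 1.706, G_2 = 10^(−2.32/10) = 0.5861
  Stage 3: F_3 = 10^(1.03/10) = 1.268, G_3 = 10^(19.4/10) = 87.10
  Stage 4: F_4 = 10^(4.19/10) = 2.624, G_4 = 10^(9.57/10) = 9.057
Friis cascade:
  F = 1.742 + (1.706 − 1)/0.5741 + (1.268 − 1)/0.3365 + (2.624 − 1)/29.31 = 3.822
NF = 10 log₁₀(3.822) = 5.82 dB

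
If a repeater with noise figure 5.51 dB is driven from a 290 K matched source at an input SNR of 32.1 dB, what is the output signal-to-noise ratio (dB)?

26.59 dB

By definition F = SNR_in/SNR_out, so in dB: SNR_out = SNR_in − NF
SNR_out = 32.1 − 5.51 = 26.59 dB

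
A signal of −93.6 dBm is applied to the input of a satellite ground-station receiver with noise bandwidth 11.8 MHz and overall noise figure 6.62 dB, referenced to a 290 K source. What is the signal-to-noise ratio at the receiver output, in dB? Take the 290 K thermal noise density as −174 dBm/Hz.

3.1 dB

Noise floor: N = −174 + 10 log₁₀(B) + NF
10 log₁₀(1.18×10⁷) = 70.72 dB
N = −174 + 70.72 + 6.62 = −96.66 dBm
SNR = P_sig − N = −93.6 − (−96.66) = 3.06 dB → 3.1 dB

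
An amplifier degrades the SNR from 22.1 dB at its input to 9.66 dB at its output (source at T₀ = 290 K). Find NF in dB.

NF (dB) = SNR_in(dB) − SNR_out(dB) when the source is at T₀
NF = 22.1 − 9.66 = 12.44 dB

12.44 dB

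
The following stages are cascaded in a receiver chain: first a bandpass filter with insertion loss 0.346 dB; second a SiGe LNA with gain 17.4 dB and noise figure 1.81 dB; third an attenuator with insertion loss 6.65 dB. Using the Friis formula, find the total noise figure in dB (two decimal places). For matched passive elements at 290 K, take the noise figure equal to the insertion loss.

Convert to linear (a loss of L dB is a gain of −L dB): F_i = 10^(NF_i/10), G_i = 10^(G_i,dB/10)
  Stage 1: F_1 = 10^(0.346/10) = 1.083, G_1 = 10^(−0.346/10) = 0.9234
  Stage 2: F_2 = 10^(1.81/10) = 1.517, G_2 = 10^(17.4/10) = 54.95
  Stage 3: F_3 = 10^(6.65/10) = 4.624, G_3 = 10^(−6.65/10) = 0.2163
Friis cascade:
  F = 1.083 + (1.517 − 1)/0.9234 + (4.624 − 1)/50.75 = 1.714
NF = 10 log₁₀(1.714) = 2.34 dB

2.34 dB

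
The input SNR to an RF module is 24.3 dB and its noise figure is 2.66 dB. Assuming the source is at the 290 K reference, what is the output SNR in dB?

21.64 dB

By definition F = SNR_in/SNR_out, so in dB: SNR_out = SNR_in − NF
SNR_out = 24.3 − 2.66 = 21.64 dB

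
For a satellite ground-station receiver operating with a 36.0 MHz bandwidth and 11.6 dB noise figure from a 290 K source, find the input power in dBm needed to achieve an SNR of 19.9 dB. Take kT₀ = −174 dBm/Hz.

−66.9 dBm

Sensitivity = −174 + 10 log₁₀(B) + NF + SNR_min
= −174 + 75.56 + 11.6 + 19.9
= −66.94 dBm → −66.9 dBm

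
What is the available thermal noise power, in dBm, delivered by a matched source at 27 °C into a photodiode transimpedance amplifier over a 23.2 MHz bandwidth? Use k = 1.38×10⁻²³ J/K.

−100.2 dBm

T = 27 °C + 273.15 = 300.15 K
P_n = kTB = 1.38×10⁻²³ × 300.15 × 2.32×10⁷ = 9.61×10⁻¹⁴ W
In dBm: 10 log₁₀(9.61×10⁻¹⁴ / 10⁻³) = −100.2 dBm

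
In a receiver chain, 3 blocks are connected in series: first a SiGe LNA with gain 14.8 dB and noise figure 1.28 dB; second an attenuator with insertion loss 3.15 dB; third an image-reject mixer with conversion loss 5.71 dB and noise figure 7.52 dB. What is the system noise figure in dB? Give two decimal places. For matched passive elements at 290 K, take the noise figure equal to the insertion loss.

Convert to linear (a loss of L dB is a gain of −L dB): F_i = 10^(NF_i/10), G_i = 10^(G_i,dB/10)
  Stage 1: F_1 = 10^(1.28/10) = 1.343, G_1 = 10^(14.8/10) = 30.20
  Stage 2: F_2 = 10^(3.15/10) = 2.065, G_2 = 10^(−3.15/10) = 0.4842
  Stage 3: F_3 = 10^(7.52/10) = 5.649, G_3 = 10^(−5.71/10) = 0.2685
Friis cascade:
  F = 1.343 + (2.065 − 1)/30.20 + (5.649 − 1)/14.62 = 1.696
NF = 10 log₁₀(1.696) = 2.29 dB

2.29 dB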